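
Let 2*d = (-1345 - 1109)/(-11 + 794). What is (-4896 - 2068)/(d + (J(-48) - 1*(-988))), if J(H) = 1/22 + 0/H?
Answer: -39987288/5664359 ≈ -7.0595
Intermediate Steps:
d = -409/261 (d = ((-1345 - 1109)/(-11 + 794))/2 = (-2454/783)/2 = (-2454*1/783)/2 = (½)*(-818/261) = -409/261 ≈ -1.5670)
J(H) = 1/22 (J(H) = 1*(1/22) + 0 = 1/22 + 0 = 1/22)
(-4896 - 2068)/(d + (J(-48) - 1*(-988))) = (-4896 - 2068)/(-409/261 + (1/22 - 1*(-988))) = -6964/(-409/261 + (1/22 + 988)) = -6964/(-409/261 + 21737/22) = -6964/5664359/5742 = -6964*5742/5664359 = -39987288/5664359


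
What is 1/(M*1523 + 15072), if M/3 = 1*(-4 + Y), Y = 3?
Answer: 1/10503 ≈ 9.5211e-5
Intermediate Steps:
M = -3 (M = 3*(1*(-4 + 3)) = 3*(1*(-1)) = 3*(-1) = -3)
1/(M*1523 + 15072) = 1/(-3*1523 + 15072) = 1/(-4569 + 15072) = 1/10503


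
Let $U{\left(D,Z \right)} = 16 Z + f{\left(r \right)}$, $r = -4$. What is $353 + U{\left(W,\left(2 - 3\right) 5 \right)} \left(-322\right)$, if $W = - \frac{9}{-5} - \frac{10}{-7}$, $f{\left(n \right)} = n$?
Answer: $27401$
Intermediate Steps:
$W = \frac{113}{35}$ ($W = \left(-9\right) \left(- \frac{1}{5}\right) - - \frac{10}{7} = \frac{9}{5} + \frac{10}{7} = \frac{113}{35} \approx 3.2286$)
$U{\left(D,Z \right)} = -4 + 16 Z$ ($U{\left(D,Z \right)} = 16 Z - 4 = -4 + 16 Z$)
$353 + U{\left(W,\left(2 - 3\right) 5 \right)} \left(-322\right) = 353 + \left(-4 + 16 \left(2 - 3\right) 5\right) \left(-322\right) = 353 + \left(-4 + 16 \left(\left(-1\right) 5\right)\right) \left(-322\right) = 353 + \left(-4 + 16 \left(-5\right)\right) \left(-322\right) = 353 + \left(-4 - 80\right) \left(-322\right) = 353 - -27048 = 353 + 27048 = 27401$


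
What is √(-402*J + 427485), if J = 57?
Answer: √404571 ≈ 636.06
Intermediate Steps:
√(-402*J + 427485) = √(-402*57 + 427485) = √(-22914 + 427485) = √404571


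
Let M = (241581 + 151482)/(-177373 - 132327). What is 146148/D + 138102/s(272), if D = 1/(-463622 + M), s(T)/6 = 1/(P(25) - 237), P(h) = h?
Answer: -276132159574649/4075 ≈ -6.7763e+10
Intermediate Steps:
M = -393063/309700 (M = 393063/(-309700) = 393063*(-1/309700) = -393063/309700 ≈ -1.2692)
s(T) = -3/106 (s(T) = 6/(25 - 237) = 6/(-212) = 6*(-1/212) = -3/106)
D = -309700/143584126463 (D = 1/(-463622 - 393063/309700) = 1/(-143584126463/309700) = -309700/143584126463 ≈ -2.1569e-6)
146148/D + 138102/s(272) = 146148/(-309700/143584126463) + 138102/(-3/106) = 146148*(-143584126463/309700) + 138102*(-106/3) = -276112275188349/4075 - 4879604 = -276132159574649/4075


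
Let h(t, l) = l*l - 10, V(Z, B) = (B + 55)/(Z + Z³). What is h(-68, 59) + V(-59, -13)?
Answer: 356537628/102719 ≈ 3471.0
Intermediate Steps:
V(Z, B) = (55 + B)/(Z + Z³)
h(t, l) = -10 + l² (h(t, l) = l² - 10 = -10 + l²)
h(-68, 59) + V(-59, -13) = (-10 + 59²) + (55 - 13)/(-59 + (-59)³) = (-10 + 3481) + 42/(-59 - 205379) = 3471 + 42/(-205438) = 3471 - 1/205438*42 = 3471 - 21/102719 = 356537628/102719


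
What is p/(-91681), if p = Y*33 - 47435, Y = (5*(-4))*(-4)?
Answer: 2635/5393 ≈ 0.48860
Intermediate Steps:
Y = 80 (Y = -20*(-4) = 80)
p = -44795 (p = 80*33 - 47435 = 2640 - 47435 = -44795)
p/(-91681) = -44795/(-91681) = -44795*(-1/91681) = 2635/5393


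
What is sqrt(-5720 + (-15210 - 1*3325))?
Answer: 21*I*sqrt(55) ≈ 155.74*I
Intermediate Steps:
sqrt(-5720 + (-15210 - 1*3325)) = sqrt(-5720 + (-15210 - 3325)) = sqrt(-5720 - 18535) = sqrt(-24255) = 21*I*sqrt(55)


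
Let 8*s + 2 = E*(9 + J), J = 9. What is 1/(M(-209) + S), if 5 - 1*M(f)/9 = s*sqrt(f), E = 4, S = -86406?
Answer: -41872/3616736217 + 140*I*sqrt(209)/13261366129 ≈ -1.1577e-5 + 1.5262e-7*I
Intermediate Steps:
s = 35/4 (s = -1/4 + (4*(9 + 9))/8 = -1/4 + (4*18)/8 = -1/4 + (1/8)*72 = -1/4 + 9 = 35/4 ≈ 8.7500)
M(f) = 45 - 315*sqrt(f)/4
1/(M(-209) + S) = 1/((45 - 315*I*sqrt(209)/4) - 86406) = 1/(-86361 - 315*I*sqrt(209)/4)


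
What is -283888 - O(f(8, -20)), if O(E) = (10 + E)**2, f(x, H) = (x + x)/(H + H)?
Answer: -7099504/25 ≈ -2.8398e+5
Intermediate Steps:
f(x, H) = x/H (f(x, H) = (2*x)/((2*H)) = (2*x)*(1/(2*H)) = x/H)
-283888 - O(f(8, -20)) = -283888 - (10 + 8/(-20))**2 = -283888 - (10 + 8*(-1/20))**2 = -283888 - (10 - 2/5)**2 = -283888 - (48/5)**2 = -283888 - 1*2304/25 = -283888 - 2304/25 = -7099504/25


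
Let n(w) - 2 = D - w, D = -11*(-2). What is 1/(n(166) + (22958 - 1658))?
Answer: 1/21158 ≈ 4.7263e-5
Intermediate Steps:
D = 22
n(w) = 24 - w (n(w) = 2 + (22 - w) = 24 - w)
1/(n(166) + (22958 - 1658)) = 1/((24 - 1*166) + (22958 - 1658)) = 1/((24 - 166) + 21300) = 1/(-142 + 21300) = 1/21158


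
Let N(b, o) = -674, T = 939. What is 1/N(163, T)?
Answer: -1/674 ≈ -0.0014837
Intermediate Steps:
1/N(163, T) = 1/(-674) = -1/674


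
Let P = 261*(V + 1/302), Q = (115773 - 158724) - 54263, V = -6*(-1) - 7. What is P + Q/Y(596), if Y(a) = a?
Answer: -9522623/22499 ≈ -423.25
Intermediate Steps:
V = -1 (V = 6 - 7 = -1)
Q = -97214 (Q = -42951 - 54263 = -97214)
P = -78561/302 (P = 261*(-1 + 1/302) = 261*(-301/302) = -78561/302 ≈ -260.14)
P + Q/Y(596) = -78561/302 - 97214/596 = -78561/302 - 97214*1/596 = -78561/302 - 48607/298 = -9522623/22499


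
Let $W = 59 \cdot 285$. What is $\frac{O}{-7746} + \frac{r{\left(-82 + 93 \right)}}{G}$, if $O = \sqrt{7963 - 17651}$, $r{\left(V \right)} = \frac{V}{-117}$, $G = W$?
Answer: $- \frac{11}{1967355} - \frac{i \sqrt{2422}}{3873} \approx -5.5913 \cdot 10^{-6} - 0.012707 i$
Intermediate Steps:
$W = 16815$
$G = 16815$
$r{\left(V \right)} = - \frac{V}{117}$ ($r{\left(V \right)} = V \left(- \frac{1}{117}\right) = - \frac{V}{117}$)
$O = 2 i \sqrt{2422}$ ($O = \sqrt{-9688} = 2 i \sqrt{2422} \approx 98.428 i$)
$\frac{O}{-7746} + \frac{r{\left(-82 + 93 \right)}}{G} = \frac{2 i \sqrt{2422}}{-7746} + \frac{\left(- \frac{1}{117}\right) \left(-82 + 93\right)}{16815} = 2 i \sqrt{2422} \left(- \frac{1}{7746}\right) + \left(- \frac{1}{117}\right) 11 \cdot \frac{1}{16815} = - \frac{i \sqrt{2422}}{3873} - \frac{11}{1967355} = - \frac{11}{1967355} - \frac{i \sqrt{2422}}{3873}$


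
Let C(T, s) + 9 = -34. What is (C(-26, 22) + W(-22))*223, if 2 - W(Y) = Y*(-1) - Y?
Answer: -18955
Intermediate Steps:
W(Y) = 2 + 2*Y (W(Y) = 2 - (Y*(-1) - Y) = 2 - (-Y - Y) = 2 - (-2)*Y = 2 + 2*Y)
C(T, s) = -43 (C(T, s) = -9 - 34 = -43)
(C(-26, 22) + W(-22))*223 = (-43 + (2 + 2*(-22)))*223 = (-43 + (2 - 44))*223 = (-43 - 42)*223 = -85*223 = -18955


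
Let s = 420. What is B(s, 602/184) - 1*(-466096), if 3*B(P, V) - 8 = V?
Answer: 128643533/276 ≈ 4.6610e+5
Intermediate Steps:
B(P, V) = 8/3 + V/3
B(s, 602/184) - 1*(-466096) = (8/3 + (602/184)/3) - 1*(-466096) = (8/3 + (602*(1/184))/3) + 466096 = (8/3 + (⅓)*(301/92)) + 466096 = (8/3 + 301/276) + 466096 = 1037/276 + 466096 = 128643533/276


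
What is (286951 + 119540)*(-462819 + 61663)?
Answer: -163066303596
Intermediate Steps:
(286951 + 119540)*(-462819 + 61663) = 406491*(-401156) = -163066303596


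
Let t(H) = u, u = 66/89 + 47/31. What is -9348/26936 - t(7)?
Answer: -48393869/18579106 ≈ -2.6047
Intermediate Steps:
u = 6229/2759 (u = 66*(1/89) + 47*(1/31) = 66/89 + 47/31 = 6229/2759 ≈ 2.2577)
t(H) = 6229/2759
-9348/26936 - t(7) = -9348/26936 - 1*6229/2759 = -9348*1/26936 - 6229/2759 = -2337/6734 - 6229/2759 = -48393869/18579106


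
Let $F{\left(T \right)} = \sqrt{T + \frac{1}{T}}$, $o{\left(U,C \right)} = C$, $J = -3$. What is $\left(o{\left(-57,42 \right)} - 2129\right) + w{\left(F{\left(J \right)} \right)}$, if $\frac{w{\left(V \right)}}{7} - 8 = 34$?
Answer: $-1793$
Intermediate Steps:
$w{\left(V \right)} = 294$ ($w{\left(V \right)} = 56 + 7 \cdot 34 = 56 + 238 = 294$)
$\left(o{\left(-57,42 \right)} - 2129\right) + w{\left(F{\left(J \right)} \right)} = \left(42 - 2129\right) + 294 = -2087 + 294 = -1793$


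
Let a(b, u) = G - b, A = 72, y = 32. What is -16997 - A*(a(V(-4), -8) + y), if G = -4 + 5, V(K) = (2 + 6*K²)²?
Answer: 672115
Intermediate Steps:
G = 1
a(b, u) = 1 - b
-16997 - A*(a(V(-4), -8) + y) = -16997 - 72*((1 - 4*(1 + 3*(-4)²)²) + 32) = -16997 - 72*((1 - 4*(1 + 3*16)²) + 32) = -16997 - 72*((1 - 4*(1 + 48)²) + 32) = -16997 - 72*((1 - 4*49²) + 32) = -16997 - 72*((1 - 4*2401) + 32) = -16997 - 72*((1 - 1*9604) + 32) = -16997 - 72*((1 - 9604) + 32) = -16997 - 72*(-9603 + 32) = -16997 - 72*(-9571) = -16997 - 1*(-689112) = -16997 + 689112 = 672115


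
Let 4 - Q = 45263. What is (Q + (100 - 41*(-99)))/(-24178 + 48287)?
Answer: -41100/24109 ≈ -1.7048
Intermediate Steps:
Q = -45259 (Q = 4 - 1*45263 = 4 - 45263 = -45259)
(Q + (100 - 41*(-99)))/(-24178 + 48287) = (-45259 + (100 - 41*(-99)))/(-24178 + 48287) = (-45259 + (100 + 4059))/24109 = (-45259 + 4159)*(1/24109) = -41100*1/24109 = -41100/24109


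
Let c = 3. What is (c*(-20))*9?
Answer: -540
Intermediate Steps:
(c*(-20))*9 = (3*(-20))*9 = -60*9 = -540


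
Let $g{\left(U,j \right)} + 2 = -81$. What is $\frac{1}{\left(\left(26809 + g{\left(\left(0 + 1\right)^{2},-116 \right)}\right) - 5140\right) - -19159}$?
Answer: $\frac{1}{40745} \approx 2.4543 \cdot 10^{-5}$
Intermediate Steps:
$g{\left(U,j \right)} = -83$ ($g{\left(U,j \right)} = -2 - 81 = -83$)
$\frac{1}{\left(\left(26809 + g{\left(\left(0 + 1\right)^{2},-116 \right)}\right) - 5140\right) - -19159} = \frac{1}{\left(\left(26809 - 83\right) - 5140\right) - -19159} = \frac{1}{\left(26726 - 5140\right) + 19159} = \frac{1}{21586 + 19159} = \frac{1}{40745}$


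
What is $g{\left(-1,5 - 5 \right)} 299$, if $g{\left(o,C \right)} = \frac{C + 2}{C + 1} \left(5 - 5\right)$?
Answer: $0$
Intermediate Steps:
$g{\left(o,C \right)} = 0$ ($g{\left(o,C \right)} = \frac{2 + C}{1 + C} 0 = 0$)
$g{\left(-1,5 - 5 \right)} 299 = 0 \cdot 299 = 0$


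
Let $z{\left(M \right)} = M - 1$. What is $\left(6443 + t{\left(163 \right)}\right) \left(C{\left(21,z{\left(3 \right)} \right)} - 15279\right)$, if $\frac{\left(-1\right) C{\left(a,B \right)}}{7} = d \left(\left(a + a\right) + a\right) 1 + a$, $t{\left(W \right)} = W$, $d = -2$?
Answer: $-96077664$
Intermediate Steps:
$z{\left(M \right)} = -1 + M$
$C{\left(a,B \right)} = 35 a$ ($C{\left(a,B \right)} = - 7 \left(- 2 \left(\left(a + a\right) + a\right) 1 + a\right) = - 7 \left(- 2 \left(2 a + a\right) 1 + a\right) = - 7 \left(- 2 \cdot 3 a 1 + a\right) = - 7 \left(- 6 a 1 + a\right) = - 7 \left(- 6 a + a\right) = - 7 \left(- 5 a\right) = 35 a$)
$\left(6443 + t{\left(163 \right)}\right) \left(C{\left(21,z{\left(3 \right)} \right)} - 15279\right) = \left(6443 + 163\right) \left(35 \cdot 21 - 15279\right) = 6606 \left(735 - 15279\right) = 6606 \left(-14544\right) = -96077664$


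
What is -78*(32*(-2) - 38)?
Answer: 7956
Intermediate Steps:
-78*(32*(-2) - 38) = -78*(-64 - 38) = -78*(-102) = 7956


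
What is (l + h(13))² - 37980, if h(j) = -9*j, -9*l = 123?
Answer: -188156/9 ≈ -20906.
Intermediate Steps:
l = -41/3 (l = -⅑*123 = -41/3 ≈ -13.667)
(l + h(13))² - 37980 = (-41/3 - 9*13)² - 37980 = (-41/3 - 117)² - 37980 = (-392/3)² - 37980 = 153664/9 - 37980 = -188156/9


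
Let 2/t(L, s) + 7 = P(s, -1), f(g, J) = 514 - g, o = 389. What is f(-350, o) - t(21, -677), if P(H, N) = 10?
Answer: 2590/3 ≈ 863.33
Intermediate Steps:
t(L, s) = ⅔ (t(L, s) = 2/(-7 + 10) = 2/3 = 2*(⅓) = ⅔)
f(-350, o) - t(21, -677) = (514 - 1*(-350)) - 1*⅔ = (514 + 350) - ⅔ = 864 - ⅔ = 2590/3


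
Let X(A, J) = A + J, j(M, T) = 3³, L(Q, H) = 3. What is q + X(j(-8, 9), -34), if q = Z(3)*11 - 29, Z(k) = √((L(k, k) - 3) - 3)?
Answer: -36 + 11*I*√3 ≈ -36.0 + 19.053*I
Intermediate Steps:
j(M, T) = 27
Z(k) = I*√3 (Z(k) = √((3 - 3) - 3) = √(0 - 3) = √(-3) = I*√3)
q = -29 + 11*I*√3 (q = (I*√3)*11 - 29 = 11*I*√3 - 29 = -29 + 11*I*√3 ≈ -29.0 + 19.053*I)
q + X(j(-8, 9), -34) = (-29 + 11*I*√3) + (27 - 34) = (-29 + 11*I*√3) - 7 = -36 + 11*I*√3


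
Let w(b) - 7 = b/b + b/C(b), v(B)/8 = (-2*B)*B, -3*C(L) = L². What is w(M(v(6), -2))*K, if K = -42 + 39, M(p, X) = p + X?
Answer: -13881/578 ≈ -24.016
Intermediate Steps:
C(L) = -L²/3
v(B) = -16*B² (v(B) = 8*((-2*B)*B) = 8*(-2*B²) = -16*B²)
M(p, X) = X + p
w(b) = 8 - 3/b (w(b) = 7 + (b/b + b/((-b²/3))) = 7 + (1 + b*(-3/b²)) = 7 + (1 - 3/b) = 8 - 3/b)
K = -3
w(M(v(6), -2))*K = (8 - 3/(-2 - 16*6²))*(-3) = (8 - 3/(-2 - 16*36))*(-3) = (8 - 3/(-2 - 576))*(-3) = (8 - 3/(-578))*(-3) = (8 - 3*(-1/578))*(-3) = (8 + 3/578)*(-3) = (4627/578)*(-3) = -13881/578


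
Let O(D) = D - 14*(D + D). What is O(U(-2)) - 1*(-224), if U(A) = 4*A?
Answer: 440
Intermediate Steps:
O(D) = -27*D (O(D) = D - 28*D = -27*D)
O(U(-2)) - 1*(-224) = -108*(-2) - 1*(-224) = -27*(-8) + 224 = 216 + 224 = 440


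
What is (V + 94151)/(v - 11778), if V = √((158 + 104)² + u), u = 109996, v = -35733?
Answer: -94151/47511 - 4*√11165/47511 ≈ -1.9906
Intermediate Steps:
V = 4*√11165 (V = √((158 + 104)² + 109996) = √(262² + 109996) = √(68644 + 109996) = √178640 = 4*√11165 ≈ 422.66)
(V + 94151)/(v - 11778) = (4*√11165 + 94151)/(-35733 - 11778) = (94151 + 4*√11165)/(-47511) = (94151 + 4*√11165)*(-1/47511) = -94151/47511 - 4*√11165/47511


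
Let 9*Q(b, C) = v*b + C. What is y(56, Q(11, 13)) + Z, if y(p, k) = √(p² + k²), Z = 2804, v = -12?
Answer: 2804 + 7*√5473/9 ≈ 2861.5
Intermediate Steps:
Q(b, C) = -4*b/3 + C/9 (Q(b, C) = (-12*b + C)/9 = (C - 12*b)/9 = -4*b/3 + C/9)
y(p, k) = √(k² + p²)
y(56, Q(11, 13)) + Z = √((-4/3*11 + (⅑)*13)² + 56²) + 2804 = √((-44/3 + 13/9)² + 3136) + 2804 = √((-119/9)² + 3136) + 2804 = √(14161/81 + 3136) + 2804 = √(268177/81) + 2804 = 7*√5473/9 + 2804 = 2804 + 7*√5473/9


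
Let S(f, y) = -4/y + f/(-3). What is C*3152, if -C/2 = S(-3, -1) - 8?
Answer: 18912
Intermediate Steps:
S(f, y) = -4/y - f/3 (S(f, y) = -4/y + f*(-1/3) = -4/y - f/3)
C = 6 (C = -2*((-4/(-1) - 1/3*(-3)) - 8) = -2*((-4*(-1) + 1) - 8) = -2*((4 + 1) - 8) = -2*(5 - 8) = -2*(-3) = 6)
C*3152 = 6*3152 = 18912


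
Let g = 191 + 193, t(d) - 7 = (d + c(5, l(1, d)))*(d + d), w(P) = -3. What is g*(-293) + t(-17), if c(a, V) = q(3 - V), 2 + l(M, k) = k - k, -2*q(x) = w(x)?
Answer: -111978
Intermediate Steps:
q(x) = 3/2 (q(x) = -1/2*(-3) = 3/2)
l(M, k) = -2 (l(M, k) = -2 + (k - k) = -2 + 0 = -2)
c(a, V) = 3/2
t(d) = 7 + 2*d*(3/2 + d) (t(d) = 7 + (d + 3/2)*(d + d) = 7 + (3/2 + d)*(2*d) = 7 + 2*d*(3/2 + d))
g = 384
g*(-293) + t(-17) = 384*(-293) + (7 + 2*(-17)**2 + 3*(-17)) = -112512 + (7 + 2*289 - 51) = -112512 + (7 + 578 - 51) = -112512 + 534 = -111978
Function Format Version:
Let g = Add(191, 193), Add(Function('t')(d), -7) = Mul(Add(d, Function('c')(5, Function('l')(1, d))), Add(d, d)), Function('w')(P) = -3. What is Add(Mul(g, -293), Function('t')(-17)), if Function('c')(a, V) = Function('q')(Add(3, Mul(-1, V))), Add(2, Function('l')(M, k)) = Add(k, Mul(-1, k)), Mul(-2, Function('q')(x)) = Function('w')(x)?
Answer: -111978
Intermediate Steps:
Function('q')(x) = Rational(3, 2) (Function('q')(x) = Mul(Rational(-1, 2), -3) = Rational(3, 2))
Function('l')(M, k) = -2 (Function('l')(M, k) = Add(-2, Add(k, Mul(-1, k))) = Add(-2, 0) = -2)
Function('c')(a, V) = Rational(3, 2)
Function('t')(d) = Add(7, Mul(2, d, Add(Rational(3, 2), d))) (Function('t')(d) = Add(7, Mul(Add(d, Rational(3, 2)), Add(d, d))) = Add(7, Mul(Add(Rational(3, 2), d), Mul(2, d))) = Add(7, Mul(2, d, Add(Rational(3, 2), d))))
g = 384
Add(Mul(g, -293), Function('t')(-17)) = Add(Mul(384, -293), Add(7, Mul(2, Pow(-17, 2)), Mul(3, -17))) = Add(-112512, Add(7, Mul(2, 289), -51)) = Add(-112512, Add(7, 578, -51)) = Add(-112512, 534) = -111978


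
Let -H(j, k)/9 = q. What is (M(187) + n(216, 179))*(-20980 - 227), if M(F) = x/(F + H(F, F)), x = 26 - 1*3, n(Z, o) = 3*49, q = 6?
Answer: -415105818/133 ≈ -3.1211e+6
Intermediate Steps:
H(j, k) = -54 (H(j, k) = -9*6 = -54)
n(Z, o) = 147
x = 23 (x = 26 - 3 = 23)
M(F) = 23/(-54 + F) (M(F) = 23/(F - 54) = 23/(-54 + F))
(M(187) + n(216, 179))*(-20980 - 227) = (23/(-54 + 187) + 147)*(-20980 - 227) = (23/133 + 147)*(-21207) = (19574/133)*(-21207) = -415105818/133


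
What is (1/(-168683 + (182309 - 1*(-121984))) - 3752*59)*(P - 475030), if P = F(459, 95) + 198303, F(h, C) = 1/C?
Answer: 394595097600078828/6441475 ≈ 6.1258e+10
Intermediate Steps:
P = 18838786/95 (P = 1/95 + 198303 = 18838786/95 ≈ 1.9830e+5)
(1/(-168683 + (182309 - 1*(-121984))) - 3752*59)*(P - 475030) = (1/(-168683 + (182309 - 1*(-121984))) - 3752*59)*(18838786/95 - 475030) = (1/(-168683 + (182309 + 121984)) - 221368)*(-26289064/95) = (1/(-168683 + 304293) - 221368)*(-26289064/95) = (1/135610 - 221368)*(-26289064/95) = -30019714479/135610*(-26289064/95) = 394595097600078828/6441475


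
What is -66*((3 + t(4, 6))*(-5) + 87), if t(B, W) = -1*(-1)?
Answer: -4422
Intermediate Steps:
t(B, W) = 1
-66*((3 + t(4, 6))*(-5) + 87) = -66*((3 + 1)*(-5) + 87) = -66*(4*(-5) + 87) = -66*(-20 + 87) = -66*67 = -4422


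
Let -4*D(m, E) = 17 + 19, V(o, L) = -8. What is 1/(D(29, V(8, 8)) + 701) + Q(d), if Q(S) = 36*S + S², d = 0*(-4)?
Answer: 1/692 ≈ 0.0014451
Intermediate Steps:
D(m, E) = -9 (D(m, E) = -(17 + 19)/4 = -¼*36 = -9)
d = 0
Q(S) = S² + 36*S
1/(D(29, V(8, 8)) + 701) + Q(d) = 1/(-9 + 701) + 0*(36 + 0) = 1/692 + 0*36 = 1/692 + 0 = 1/692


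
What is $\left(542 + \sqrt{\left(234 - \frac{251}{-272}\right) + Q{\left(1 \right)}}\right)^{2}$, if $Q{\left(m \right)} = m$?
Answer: $\frac{\left(36856 + \sqrt{1090907}\right)^{2}}{4624} \approx 3.1065 \cdot 10^{5}$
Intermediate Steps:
$\left(542 + \sqrt{\left(234 - \frac{251}{-272}\right) + Q{\left(1 \right)}}\right)^{2} = \left(542 + \sqrt{\left(234 - \frac{251}{-272}\right) + 1}\right)^{2} = \left(542 + \sqrt{\left(234 - - \frac{251}{272}\right) + 1}\right)^{2} = \left(542 + \sqrt{\left(234 + \frac{251}{272}\right) + 1}\right)^{2} = \left(542 + \sqrt{\frac{63899}{272} + 1}\right)^{2} = \left(542 + \sqrt{\frac{64171}{272}}\right)^{2} = \left(542 + \frac{\sqrt{1090907}}{68}\right)^{2}$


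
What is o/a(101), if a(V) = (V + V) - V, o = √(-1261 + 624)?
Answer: 7*I*√13/101 ≈ 0.24989*I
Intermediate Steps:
o = 7*I*√13 (o = √(-637) = 7*I*√13 ≈ 25.239*I)
a(V) = V (a(V) = 2*V - V = V)
o/a(101) = (7*I*√13)/101 = (7*I*√13)*(1/101) = 7*I*√13/101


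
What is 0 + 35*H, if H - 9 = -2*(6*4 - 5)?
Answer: -1015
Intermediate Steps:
H = -29 (H = 9 - 2*(6*4 - 5) = 9 - 2*(24 - 5) = 9 - 2*19 = 9 - 38 = -29)
0 + 35*H = 0 + 35*(-29) = 0 - 1015 = -1015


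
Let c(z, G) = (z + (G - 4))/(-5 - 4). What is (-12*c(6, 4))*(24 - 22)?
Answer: 16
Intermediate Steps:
c(z, G) = 4/9 - G/9 - z/9 (c(z, G) = (z + (-4 + G))/(-9) = (-4 + G + z)*(-⅑) = 4/9 - G/9 - z/9)
(-12*c(6, 4))*(24 - 22) = (-12*(4/9 - ⅑*4 - ⅑*6))*(24 - 22) = -12*(4/9 - 4/9 - ⅔)*2 = -12*(-⅔)*2 = 8*2 = 16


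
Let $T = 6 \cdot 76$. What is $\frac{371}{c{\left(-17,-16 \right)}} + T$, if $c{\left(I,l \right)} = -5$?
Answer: $\frac{1909}{5} \approx 381.8$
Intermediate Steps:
$T = 456$
$\frac{371}{c{\left(-17,-16 \right)}} + T = \frac{371}{-5} + 456 = 371 \left(- \frac{1}{5}\right) + 456 = - \frac{371}{5} + 456 = \frac{1909}{5}$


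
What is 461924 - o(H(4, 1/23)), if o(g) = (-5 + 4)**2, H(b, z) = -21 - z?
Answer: 461923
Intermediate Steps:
o(g) = 1 (o(g) = (-1)**2 = 1)
461924 - o(H(4, 1/23)) = 461924 - 1*1 = 461924 - 1 = 461923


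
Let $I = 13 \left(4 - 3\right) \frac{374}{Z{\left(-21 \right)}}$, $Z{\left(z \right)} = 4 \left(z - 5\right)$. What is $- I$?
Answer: $\frac{187}{4} \approx 46.75$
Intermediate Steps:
$Z{\left(z \right)} = -20 + 4 z$ ($Z{\left(z \right)} = 4 \left(-5 + z\right) = -20 + 4 z$)
$I = - \frac{187}{4}$ ($I = 13 \left(4 - 3\right) \frac{374}{-20 + 4 \left(-21\right)} = 13 \cdot 1 \frac{374}{-20 - 84} = 13 \frac{374}{-104} = 13 \cdot 374 \left(- \frac{1}{104}\right) = 13 \left(- \frac{187}{52}\right) = - \frac{187}{4} \approx -46.75$)
$- I = \left(-1\right) \left(- \frac{187}{4}\right) = \frac{187}{4}$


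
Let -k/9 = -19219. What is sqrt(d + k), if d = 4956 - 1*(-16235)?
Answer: sqrt(194162) ≈ 440.64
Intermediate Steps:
d = 21191 (d = 4956 + 16235 = 21191)
k = 172971 (k = -9*(-19219) = 172971)
sqrt(d + k) = sqrt(21191 + 172971) = sqrt(194162)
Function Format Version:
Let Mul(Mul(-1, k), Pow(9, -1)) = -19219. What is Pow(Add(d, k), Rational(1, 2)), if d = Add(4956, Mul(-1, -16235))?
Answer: Pow(194162, Rational(1, 2)) ≈ 440.64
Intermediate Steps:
d = 21191 (d = Add(4956, 16235) = 21191)
k = 172971 (k = Mul(-9, -19219) = 172971)
Pow(Add(d, k), Rational(1, 2)) = Pow(Add(21191, 172971), Rational(1, 2)) = Pow(194162, Rational(1, 2))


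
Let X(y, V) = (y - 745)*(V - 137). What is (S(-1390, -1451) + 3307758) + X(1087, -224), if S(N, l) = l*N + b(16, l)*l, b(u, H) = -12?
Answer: 5218598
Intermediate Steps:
X(y, V) = (-745 + y)*(-137 + V)
S(N, l) = -12*l + N*l (S(N, l) = l*N - 12*l = N*l - 12*l = -12*l + N*l)
(S(-1390, -1451) + 3307758) + X(1087, -224) = (-1451*(-12 - 1390) + 3307758) + (102065 - 745*(-224) - 137*1087 - 224*1087) = (-1451*(-1402) + 3307758) + (102065 + 166880 - 148919 - 243488) = (2034302 + 3307758) - 123462 = 5342060 - 123462 = 5218598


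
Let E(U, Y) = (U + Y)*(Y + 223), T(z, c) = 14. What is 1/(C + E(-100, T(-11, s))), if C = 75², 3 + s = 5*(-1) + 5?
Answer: -1/14757 ≈ -6.7764e-5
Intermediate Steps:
s = -3 (s = -3 + (5*(-1) + 5) = -3 + (-5 + 5) = -3 + 0 = -3)
E(U, Y) = (223 + Y)*(U + Y) (E(U, Y) = (U + Y)*(223 + Y) = (223 + Y)*(U + Y))
C = 5625
1/(C + E(-100, T(-11, s))) = 1/(5625 + (14² + 223*(-100) + 223*14 - 100*14)) = 1/(5625 + (196 - 22300 + 3122 - 1400)) = 1/(5625 - 20382) = 1/(-14757) = -1/14757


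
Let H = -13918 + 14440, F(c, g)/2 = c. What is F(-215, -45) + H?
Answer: 92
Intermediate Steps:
F(c, g) = 2*c
H = 522
F(-215, -45) + H = 2*(-215) + 522 = -430 + 522 = 92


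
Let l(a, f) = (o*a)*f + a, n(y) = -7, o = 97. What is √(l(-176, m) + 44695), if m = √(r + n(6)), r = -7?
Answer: √(44519 - 17072*I*√14) ≈ 247.37 - 129.12*I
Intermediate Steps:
m = I*√14 (m = √(-7 - 7) = √(-14) = I*√14 ≈ 3.7417*I)
l(a, f) = a + 97*a*f (l(a, f) = (97*a)*f + a = 97*a*f + a = a + 97*a*f)
√(l(-176, m) + 44695) = √(-176*(1 + 97*(I*√14)) + 44695) = √(-176*(1 + 97*I*√14) + 44695) = √((-176 - 17072*I*√14) + 44695) = √(44519 - 17072*I*√14)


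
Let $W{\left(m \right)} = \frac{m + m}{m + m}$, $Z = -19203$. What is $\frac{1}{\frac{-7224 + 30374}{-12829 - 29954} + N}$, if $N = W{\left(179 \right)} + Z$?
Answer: $- \frac{42783}{821542316} \approx -5.2076 \cdot 10^{-5}$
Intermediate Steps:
$W{\left(m \right)} = 1$ ($W{\left(m \right)} = \frac{2 m}{2 m} = 2 m \frac{1}{2 m} = 1$)
$N = -19202$ ($N = 1 - 19203 = -19202$)
$\frac{1}{\frac{-7224 + 30374}{-12829 - 29954} + N} = \frac{1}{\frac{-7224 + 30374}{-12829 - 29954} - 19202} = \frac{1}{\frac{23150}{-42783} - 19202} = \frac{1}{23150 \left(- \frac{1}{42783}\right) - 19202} = \frac{1}{- \frac{23150}{42783} - 19202} = \frac{1}{- \frac{821542316}{42783}} = - \frac{42783}{821542316}$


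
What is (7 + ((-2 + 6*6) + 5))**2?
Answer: 2116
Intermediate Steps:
(7 + ((-2 + 6*6) + 5))**2 = (7 + ((-2 + 36) + 5))**2 = (7 + (34 + 5))**2 = (7 + 39)**2 = 46**2 = 2116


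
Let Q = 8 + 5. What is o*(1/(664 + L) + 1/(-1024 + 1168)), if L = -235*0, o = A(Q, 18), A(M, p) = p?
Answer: 101/664 ≈ 0.15211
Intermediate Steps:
Q = 13
o = 18
L = 0
o*(1/(664 + L) + 1/(-1024 + 1168)) = 18*(1/(664 + 0) + 1/(-1024 + 1168)) = 18*(1/664 + 1/144) = 18*(101/11952) = 101/664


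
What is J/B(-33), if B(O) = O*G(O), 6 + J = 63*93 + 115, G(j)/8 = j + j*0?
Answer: 746/1089 ≈ 0.68503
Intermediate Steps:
G(j) = 8*j (G(j) = 8*(j + j*0) = 8*(j + 0) = 8*j)
J = 5968 (J = -6 + (63*93 + 115) = -6 + (5859 + 115) = -6 + 5974 = 5968)
B(O) = 8*O**2 (B(O) = O*(8*O) = 8*O**2)
J/B(-33) = 5968/((8*(-33)**2)) = 5968/((8*1089)) = 5968/8712 = 5968*(1/8712) = 746/1089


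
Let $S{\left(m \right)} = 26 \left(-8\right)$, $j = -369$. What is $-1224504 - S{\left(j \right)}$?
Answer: $-1224296$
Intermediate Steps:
$S{\left(m \right)} = -208$
$-1224504 - S{\left(j \right)} = -1224504 - -208 = -1224504 + 208 = -1224296$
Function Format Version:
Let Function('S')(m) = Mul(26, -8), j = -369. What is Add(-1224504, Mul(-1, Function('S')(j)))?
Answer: -1224296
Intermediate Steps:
Function('S')(m) = -208
Add(-1224504, Mul(-1, Function('S')(j))) = Add(-1224504, Mul(-1, -208)) = Add(-1224504, 208) = -1224296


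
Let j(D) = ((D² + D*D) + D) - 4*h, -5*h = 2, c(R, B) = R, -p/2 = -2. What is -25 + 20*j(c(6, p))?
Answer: 1567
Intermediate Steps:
p = 4 (p = -2*(-2) = 4)
h = -⅖ (h = -⅕*2 = -⅖ ≈ -0.40000)
j(D) = 8/5 + D + 2*D² (j(D) = ((D² + D*D) + D) - 4*(-⅖) = ((D² + D²) + D) + 8/5 = (2*D² + D) + 8/5 = (D + 2*D²) + 8/5 = 8/5 + D + 2*D²)
-25 + 20*j(c(6, p)) = -25 + 20*(8/5 + 6 + 2*6²) = -25 + 20*(8/5 + 6 + 2*36) = -25 + 20*(8/5 + 6 + 72) = -25 + 20*(398/5) = -25 + 1592 = 1567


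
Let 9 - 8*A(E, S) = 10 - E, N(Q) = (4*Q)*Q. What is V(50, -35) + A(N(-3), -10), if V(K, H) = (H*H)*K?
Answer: 490035/8 ≈ 61254.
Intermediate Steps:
N(Q) = 4*Q²
A(E, S) = -⅛ + E/8 (A(E, S) = 9/8 - (10 - E)/8 = 9/8 + (-5/4 + E/8) = -⅛ + E/8)
V(K, H) = K*H² (V(K, H) = H²*K = K*H²)
V(50, -35) + A(N(-3), -10) = 50*(-35)² + (-⅛ + (4*(-3)²)/8) = 50*1225 + (-⅛ + (4*9)/8) = 61250 + (-⅛ + (⅛)*36) = 61250 + (-⅛ + 9/2) = 61250 + 35/8 = 490035/8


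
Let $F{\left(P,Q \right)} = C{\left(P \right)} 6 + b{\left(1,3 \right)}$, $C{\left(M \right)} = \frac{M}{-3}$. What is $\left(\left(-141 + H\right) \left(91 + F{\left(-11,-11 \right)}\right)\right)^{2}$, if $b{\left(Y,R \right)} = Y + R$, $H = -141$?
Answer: $1088604036$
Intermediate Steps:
$C{\left(M \right)} = - \frac{M}{3}$ ($C{\left(M \right)} = M \left(- \frac{1}{3}\right) = - \frac{M}{3}$)
$b{\left(Y,R \right)} = R + Y$
$F{\left(P,Q \right)} = 4 - 2 P$ ($F{\left(P,Q \right)} = - \frac{P}{3} \cdot 6 + \left(3 + 1\right) = - 2 P + 4 = 4 - 2 P$)
$\left(\left(-141 + H\right) \left(91 + F{\left(-11,-11 \right)}\right)\right)^{2} = \left(\left(-141 - 141\right) \left(91 + \left(4 - -22\right)\right)\right)^{2} = \left(- 282 \left(91 + \left(4 + 22\right)\right)\right)^{2} = \left(- 282 \left(91 + 26\right)\right)^{2} = \left(\left(-282\right) 117\right)^{2} = \left(-32994\right)^{2} = 1088604036$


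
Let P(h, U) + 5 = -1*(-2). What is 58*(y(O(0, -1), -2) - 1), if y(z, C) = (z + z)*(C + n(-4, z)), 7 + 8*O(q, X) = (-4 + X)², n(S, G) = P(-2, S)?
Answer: -1363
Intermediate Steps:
P(h, U) = -3 (P(h, U) = -5 - 1*(-2) = -5 + 2 = -3)
n(S, G) = -3
O(q, X) = -7/8 + (-4 + X)²/8
y(z, C) = 2*z*(-3 + C) (y(z, C) = (z + z)*(C - 3) = (2*z)*(-3 + C) = 2*z*(-3 + C))
58*(y(O(0, -1), -2) - 1) = 58*(2*(-7/8 + (-4 - 1)²/8)*(-3 - 2) - 1) = 58*(2*(-7/8 + (⅛)*(-5)²)*(-5) - 1) = 58*(2*(-7/8 + (⅛)*25)*(-5) - 1) = 58*(2*(-7/8 + 25/8)*(-5) - 1) = 58*(2*(9/4)*(-5) - 1) = 58*(-45/2 - 1) = 58*(-47/2) = -1363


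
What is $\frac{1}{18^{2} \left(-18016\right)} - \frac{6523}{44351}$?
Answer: $- \frac{38075995583}{258884947584} \approx -0.14708$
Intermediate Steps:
$\frac{1}{18^{2} \left(-18016\right)} - \frac{6523}{44351} = \frac{1}{324} \left(- \frac{1}{18016}\right) - \frac{6523}{44351} = - \frac{1}{5837184} - \frac{6523}{44351} = - \frac{38075995583}{258884947584}$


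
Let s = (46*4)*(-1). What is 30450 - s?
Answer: 30634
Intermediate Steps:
s = -184 (s = 184*(-1) = -184)
30450 - s = 30450 - 1*(-184) = 30450 + 184 = 30634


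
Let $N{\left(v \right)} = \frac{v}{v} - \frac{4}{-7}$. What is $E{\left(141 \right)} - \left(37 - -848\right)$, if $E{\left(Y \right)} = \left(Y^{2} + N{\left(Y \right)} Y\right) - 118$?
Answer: $\frac{133697}{7} \approx 19100.0$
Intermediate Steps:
$N{\left(v \right)} = \frac{11}{7}$ ($N{\left(v \right)} = 1 - - \frac{4}{7} = 1 + \frac{4}{7} = \frac{11}{7}$)
$E{\left(Y \right)} = -118 + Y^{2} + \frac{11 Y}{7}$ ($E{\left(Y \right)} = \left(Y^{2} + \frac{11 Y}{7}\right) - 118 = -118 + Y^{2} + \frac{11 Y}{7}$)
$E{\left(141 \right)} - \left(37 - -848\right) = \left(-118 + 141^{2} + \frac{11}{7} \cdot 141\right) - \left(37 - -848\right) = \left(-118 + 19881 + \frac{1551}{7}\right) - \left(37 + 848\right) = \frac{139892}{7} - 885 = \frac{133697}{7}$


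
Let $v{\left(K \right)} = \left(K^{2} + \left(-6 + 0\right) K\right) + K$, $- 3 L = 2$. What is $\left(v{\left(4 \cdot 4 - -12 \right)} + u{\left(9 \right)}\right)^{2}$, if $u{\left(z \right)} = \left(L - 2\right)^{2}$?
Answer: $\frac{34339600}{81} \approx 4.2395 \cdot 10^{5}$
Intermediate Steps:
$L = - \frac{2}{3}$ ($L = \left(- \frac{1}{3}\right) 2 = - \frac{2}{3} \approx -0.66667$)
$v{\left(K \right)} = K^{2} - 5 K$ ($v{\left(K \right)} = \left(K^{2} - 6 K\right) + K = K^{2} - 5 K$)
$u{\left(z \right)} = \frac{64}{9}$ ($u{\left(z \right)} = \left(- \frac{2}{3} - 2\right)^{2} = \left(- \frac{8}{3}\right)^{2} = \frac{64}{9}$)
$\left(v{\left(4 \cdot 4 - -12 \right)} + u{\left(9 \right)}\right)^{2} = \left(\left(4 \cdot 4 - -12\right) \left(-5 + \left(4 \cdot 4 - -12\right)\right) + \frac{64}{9}\right)^{2} = \left(\left(16 + 12\right) \left(-5 + \left(16 + 12\right)\right) + \frac{64}{9}\right)^{2} = \left(28 \left(-5 + 28\right) + \frac{64}{9}\right)^{2} = \left(28 \cdot 23 + \frac{64}{9}\right)^{2} = \left(644 + \frac{64}{9}\right)^{2} = \left(\frac{5860}{9}\right)^{2} = \frac{34339600}{81}$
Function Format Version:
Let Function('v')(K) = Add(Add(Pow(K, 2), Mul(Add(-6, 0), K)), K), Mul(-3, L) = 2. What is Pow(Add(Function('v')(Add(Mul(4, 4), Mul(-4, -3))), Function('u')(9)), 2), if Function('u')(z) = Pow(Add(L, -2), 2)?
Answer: Rational(34339600, 81) ≈ 4.2395e+5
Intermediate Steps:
L = Rational(-2, 3) (L = Mul(Rational(-1, 3), 2) = Rational(-2, 3) ≈ -0.66667)
Function('v')(K) = Add(Pow(K, 2), Mul(-5, K)) (Function('v')(K) = Add(Add(Pow(K, 2), Mul(-6, K)), K) = Add(Pow(K, 2), Mul(-5, K)))
Function('u')(z) = Rational(64, 9) (Function('u')(z) = Pow(Add(Rational(-2, 3), -2), 2) = Pow(Rational(-8, 3), 2) = Rational(64, 9))
Pow(Add(Function('v')(Add(Mul(4, 4), Mul(-4, -3))), Function('u')(9)), 2) = Pow(Add(Mul(Add(Mul(4, 4), Mul(-4, -3)), Add(-5, Add(Mul(4, 4), Mul(-4, -3)))), Rational(64, 9)), 2) = Pow(Add(Mul(Add(16, 12), Add(-5, Add(16, 12))), Rational(64, 9)), 2) = Pow(Add(Mul(28, Add(-5, 28)), Rational(64, 9)), 2) = Pow(Add(Mul(28, 23), Rational(64, 9)), 2) = Pow(Add(644, Rational(64, 9)), 2) = Pow(Rational(5860, 9), 2) = Rational(34339600, 81)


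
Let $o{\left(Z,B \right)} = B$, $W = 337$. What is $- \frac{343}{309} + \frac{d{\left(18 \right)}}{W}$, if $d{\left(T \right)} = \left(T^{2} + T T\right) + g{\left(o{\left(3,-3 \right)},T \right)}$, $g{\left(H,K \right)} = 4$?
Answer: $\frac{85877}{104133} \approx 0.82469$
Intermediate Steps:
$d{\left(T \right)} = 4 + 2 T^{2}$ ($d{\left(T \right)} = \left(T^{2} + T T\right) + 4 = \left(T^{2} + T^{2}\right) + 4 = 2 T^{2} + 4 = 4 + 2 T^{2}$)
$- \frac{343}{309} + \frac{d{\left(18 \right)}}{W} = - \frac{343}{309} + \frac{4 + 2 \cdot 18^{2}}{337} = \left(-343\right) \frac{1}{309} + \left(4 + 2 \cdot 324\right) \frac{1}{337} = - \frac{343}{309} + \left(4 + 648\right) \frac{1}{337} = - \frac{343}{309} + 652 \cdot \frac{1}{337} = - \frac{343}{309} + \frac{652}{337} = \frac{85877}{104133}$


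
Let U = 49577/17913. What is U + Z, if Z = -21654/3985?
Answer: -190323757/71383305 ≈ -2.6662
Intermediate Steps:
Z = -21654/3985 (Z = -21654*1/3985 = -21654/3985 ≈ -5.4339)
U = 49577/17913 (U = 49577*(1/17913) = 49577/17913 ≈ 2.7677)
U + Z = 49577/17913 - 21654/3985 = -190323757/71383305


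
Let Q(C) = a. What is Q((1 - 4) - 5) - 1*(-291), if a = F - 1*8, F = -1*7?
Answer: 276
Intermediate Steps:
F = -7
a = -15 (a = -7 - 1*8 = -7 - 8 = -15)
Q(C) = -15
Q((1 - 4) - 5) - 1*(-291) = -15 - 1*(-291) = -15 + 291 = 276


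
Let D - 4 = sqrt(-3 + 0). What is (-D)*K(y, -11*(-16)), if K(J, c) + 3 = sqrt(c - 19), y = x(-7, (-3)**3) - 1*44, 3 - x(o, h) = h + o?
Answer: (3 - sqrt(157))*(4 + I*sqrt(3)) ≈ -38.12 - 16.506*I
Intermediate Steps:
x(o, h) = 3 - h - o (x(o, h) = 3 - (h + o) = 3 + (-h - o) = 3 - h - o)
D = 4 + I*sqrt(3) (D = 4 + sqrt(-3 + 0) = 4 + sqrt(-3) = 4 + I*sqrt(3) ≈ 4.0 + 1.732*I)
y = -7 (y = (3 - 1*(-3)**3 - 1*(-7)) - 1*44 = (3 - 1*(-27) + 7) - 44 = (3 + 27 + 7) - 44 = 37 - 44 = -7)
K(J, c) = -3 + sqrt(-19 + c) (K(J, c) = -3 + sqrt(c - 19) = -3 + sqrt(-19 + c))
(-D)*K(y, -11*(-16)) = (-(4 + I*sqrt(3)))*(-3 + sqrt(-19 - 11*(-16))) = (-4 - I*sqrt(3))*(-3 + sqrt(-19 + 176)) = (-4 - I*sqrt(3))*(-3 + sqrt(157))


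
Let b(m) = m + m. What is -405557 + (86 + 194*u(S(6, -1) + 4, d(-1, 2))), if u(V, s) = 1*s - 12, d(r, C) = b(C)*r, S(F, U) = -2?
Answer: -408575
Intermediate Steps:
b(m) = 2*m
d(r, C) = 2*C*r (d(r, C) = (2*C)*r = 2*C*r)
u(V, s) = -12 + s (u(V, s) = s - 12 = -12 + s)
-405557 + (86 + 194*u(S(6, -1) + 4, d(-1, 2))) = -405557 + (86 + 194*(-12 + 2*2*(-1))) = -405557 + (86 + 194*(-12 - 4)) = -405557 + (86 + 194*(-16)) = -405557 + (86 - 3104) = -405557 - 3018 = -408575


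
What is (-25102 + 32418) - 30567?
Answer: -23251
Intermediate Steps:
(-25102 + 32418) - 30567 = 7316 - 30567 = -23251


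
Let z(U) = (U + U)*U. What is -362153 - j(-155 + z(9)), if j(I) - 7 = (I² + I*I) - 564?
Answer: -361694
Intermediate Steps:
z(U) = 2*U² (z(U) = (2*U)*U = 2*U²)
j(I) = -557 + 2*I² (j(I) = 7 + ((I² + I*I) - 564) = 7 + ((I² + I²) - 564) = 7 + (2*I² - 564) = 7 + (-564 + 2*I²) = -557 + 2*I²)
-362153 - j(-155 + z(9)) = -362153 - (-557 + 2*(-155 + 2*9²)²) = -362153 - (-557 + 2*(-155 + 2*81)²) = -362153 - (-557 + 2*(-155 + 162)²) = -362153 - (-557 + 2*7²) = -362153 - (-557 + 2*49) = -362153 - (-557 + 98) = -362153 - 1*(-459) = -362153 + 459 = -361694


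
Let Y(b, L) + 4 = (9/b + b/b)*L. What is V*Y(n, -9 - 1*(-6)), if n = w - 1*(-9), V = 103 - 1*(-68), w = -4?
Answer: -10602/5 ≈ -2120.4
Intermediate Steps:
V = 171 (V = 103 + 68 = 171)
n = 5 (n = -4 - 1*(-9) = -4 + 9 = 5)
Y(b, L) = -4 + L*(1 + 9/b) (Y(b, L) = -4 + (9/b + b/b)*L = -4 + (9/b + 1)*L = -4 + (1 + 9/b)*L = -4 + L*(1 + 9/b))
V*Y(n, -9 - 1*(-6)) = 171*(-4 + (-9 - 1*(-6)) + 9*(-9 - 1*(-6))/5) = 171*(-4 + (-9 + 6) + 9*(-9 + 6)*(⅕)) = 171*(-4 - 3 + 9*(-3)*(⅕)) = 171*(-4 - 3 - 27/5) = 171*(-62/5) = -10602/5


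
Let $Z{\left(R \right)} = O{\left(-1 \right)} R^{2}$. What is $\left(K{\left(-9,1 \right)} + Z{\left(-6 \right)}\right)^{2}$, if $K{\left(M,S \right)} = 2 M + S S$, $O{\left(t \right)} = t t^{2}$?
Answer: $2809$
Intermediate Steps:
$O{\left(t \right)} = t^{3}$
$K{\left(M,S \right)} = S^{2} + 2 M$ ($K{\left(M,S \right)} = 2 M + S^{2} = S^{2} + 2 M$)
$Z{\left(R \right)} = - R^{2}$ ($Z{\left(R \right)} = \left(-1\right)^{3} R^{2} = - R^{2}$)
$\left(K{\left(-9,1 \right)} + Z{\left(-6 \right)}\right)^{2} = \left(\left(1^{2} + 2 \left(-9\right)\right) - \left(-6\right)^{2}\right)^{2} = \left(\left(1 - 18\right) - 36\right)^{2} = \left(-17 - 36\right)^{2} = \left(-53\right)^{2} = 2809$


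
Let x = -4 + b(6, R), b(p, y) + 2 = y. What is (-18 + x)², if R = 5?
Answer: 361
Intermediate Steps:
b(p, y) = -2 + y
x = -1 (x = -4 + (-2 + 5) = -4 + 3 = -1)
(-18 + x)² = (-18 - 1)² = (-19)² = 361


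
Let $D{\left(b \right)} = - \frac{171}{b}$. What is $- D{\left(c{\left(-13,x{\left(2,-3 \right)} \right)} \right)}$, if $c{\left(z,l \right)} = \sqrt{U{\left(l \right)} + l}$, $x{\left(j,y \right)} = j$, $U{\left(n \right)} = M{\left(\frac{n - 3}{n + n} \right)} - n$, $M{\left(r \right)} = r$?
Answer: $- 342 i \approx - 342.0 i$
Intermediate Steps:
$U{\left(n \right)} = - n + \frac{-3 + n}{2 n}$ ($U{\left(n \right)} = \frac{n - 3}{n + n} - n = \frac{-3 + n}{2 n} - n = - n + \frac{-3 + n}{2 n}$)
$c{\left(z,l \right)} = \sqrt{\frac{1}{2} - \frac{3}{2 l}}$ ($c{\left(z,l \right)} = \sqrt{\left(\frac{1}{2} - l - \frac{3}{2 l}\right) + l} = \sqrt{\frac{1}{2} - \frac{3}{2 l}}$)
$- D{\left(c{\left(-13,x{\left(2,-3 \right)} \right)} \right)} = - \frac{-171}{\frac{1}{2} \sqrt{2} \sqrt{\frac{-3 + 2}{2}}} = - \frac{-171}{\frac{1}{2} \sqrt{2} \sqrt{\frac{1}{2} \left(-1\right)}} = - \frac{-171}{\frac{1}{2} \sqrt{2} \sqrt{- \frac{1}{2}}} = - \frac{-171}{\frac{1}{2} \sqrt{2} \frac{i \sqrt{2}}{2}} = - \frac{-171}{\frac{1}{2} i} = - \left(-171\right) \left(- 2 i\right) = - 342 i$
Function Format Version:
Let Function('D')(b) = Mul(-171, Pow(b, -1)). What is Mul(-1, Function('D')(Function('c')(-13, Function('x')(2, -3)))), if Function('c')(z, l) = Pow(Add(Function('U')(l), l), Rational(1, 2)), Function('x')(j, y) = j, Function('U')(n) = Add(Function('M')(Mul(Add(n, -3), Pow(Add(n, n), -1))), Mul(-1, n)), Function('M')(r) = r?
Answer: Mul(-342, I) ≈ Mul(-342.00, I)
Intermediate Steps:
Function('U')(n) = Add(Mul(-1, n), Mul(Rational(1, 2), Pow(n, -1), Add(-3, n))) (Function('U')(n) = Add(Mul(Add(n, -3), Pow(Add(n, n), -1)), Mul(-1, n)) = Add(Mul(Add(-3, n), Pow(Mul(2, n), -1)), Mul(-1, n)) = Add(Mul(Add(-3, n), Mul(Rational(1, 2), Pow(n, -1))), Mul(-1, n)) = Add(Mul(Rational(1, 2), Pow(n, -1), Add(-3, n)), Mul(-1, n)) = Add(Mul(-1, n), Mul(Rational(1, 2), Pow(n, -1), Add(-3, n))))
Function('c')(z, l) = Pow(Add(Rational(1, 2), Mul(Rational(-3, 2), Pow(l, -1))), Rational(1, 2)) (Function('c')(z, l) = Pow(Add(Add(Rational(1, 2), Mul(-1, l), Mul(Rational(-3, 2), Pow(l, -1))), l), Rational(1, 2)) = Pow(Add(Rational(1, 2), Mul(Rational(-3, 2), Pow(l, -1))), Rational(1, 2)))
Mul(-1, Function('D')(Function('c')(-13, Function('x')(2, -3)))) = Mul(-1, Mul(-171, Pow(Mul(Rational(1, 2), Pow(2, Rational(1, 2)), Pow(Mul(Pow(2, -1), Add(-3, 2)), Rational(1, 2))), -1))) = Mul(-1, Mul(-171, Pow(Mul(Rational(1, 2), Pow(2, Rational(1, 2)), Pow(Mul(Rational(1, 2), -1), Rational(1, 2))), -1))) = Mul(-1, Mul(-171, Pow(Mul(Rational(1, 2), Pow(2, Rational(1, 2)), Pow(Rational(-1, 2), Rational(1, 2))), -1))) = Mul(-1, Mul(-171, Pow(Mul(Rational(1, 2), Pow(2, Rational(1, 2)), Mul(Rational(1, 2), I, Pow(2, Rational(1, 2)))), -1))) = Mul(-1, Mul(-171, Pow(Mul(Rational(1, 2), I), -1))) = Mul(-1, Mul(-171, Mul(-2, I))) = Mul(-1, Mul(342, I)) = Mul(-342, I)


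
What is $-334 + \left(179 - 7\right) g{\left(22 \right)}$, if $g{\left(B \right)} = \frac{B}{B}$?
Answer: $-162$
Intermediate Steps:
$g{\left(B \right)} = 1$
$-334 + \left(179 - 7\right) g{\left(22 \right)} = -334 + \left(179 - 7\right) 1 = -334 + 172 \cdot 1 = -334 + 172 = -162$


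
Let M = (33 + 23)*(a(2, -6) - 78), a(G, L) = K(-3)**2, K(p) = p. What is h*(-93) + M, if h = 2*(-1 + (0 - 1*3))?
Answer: -3120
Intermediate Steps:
a(G, L) = 9 (a(G, L) = (-3)**2 = 9)
h = -8 (h = 2*(-1 + (0 - 3)) = 2*(-1 - 3) = 2*(-4) = -8)
M = -3864 (M = (33 + 23)*(9 - 78) = 56*(-69) = -3864)
h*(-93) + M = -8*(-93) - 3864 = 744 - 3864 = -3120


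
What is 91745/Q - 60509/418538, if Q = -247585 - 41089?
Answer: -13966535969/30205259653 ≈ -0.46239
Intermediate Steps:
Q = -288674
91745/Q - 60509/418538 = 91745/(-288674) - 60509/418538 = 91745*(-1/288674) - 60509*1/418538 = -91745/288674 - 60509/418538 = -13966535969/30205259653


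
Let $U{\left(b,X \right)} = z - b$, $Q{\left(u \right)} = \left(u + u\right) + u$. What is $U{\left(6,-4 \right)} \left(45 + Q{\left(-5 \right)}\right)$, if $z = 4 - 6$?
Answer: $-240$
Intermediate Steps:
$z = -2$ ($z = 4 - 6 = -2$)
$Q{\left(u \right)} = 3 u$ ($Q{\left(u \right)} = 2 u + u = 3 u$)
$U{\left(b,X \right)} = -2 - b$
$U{\left(6,-4 \right)} \left(45 + Q{\left(-5 \right)}\right) = \left(-2 - 6\right) \left(45 + 3 \left(-5\right)\right) = \left(-2 - 6\right) \left(45 - 15\right) = \left(-8\right) 30 = -240$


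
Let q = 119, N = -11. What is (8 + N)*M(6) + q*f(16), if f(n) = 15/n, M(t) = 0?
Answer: 1785/16 ≈ 111.56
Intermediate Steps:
(8 + N)*M(6) + q*f(16) = (8 - 11)*0 + 119*(15/16) = -3*0 + 119*(15*(1/16)) = 0 + 119*(15/16) = 0 + 1785/16 = 1785/16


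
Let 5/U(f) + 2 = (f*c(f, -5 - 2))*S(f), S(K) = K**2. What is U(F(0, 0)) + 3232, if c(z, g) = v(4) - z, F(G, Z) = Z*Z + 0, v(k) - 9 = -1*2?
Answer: 6459/2 ≈ 3229.5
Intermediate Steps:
v(k) = 7 (v(k) = 9 - 1*2 = 9 - 2 = 7)
F(G, Z) = Z**2 (F(G, Z) = Z**2 + 0 = Z**2)
c(z, g) = 7 - z
U(f) = 5/(-2 + f**3*(7 - f)) (U(f) = 5/(-2 + (f*(7 - f))*f**2) = 5/(-2 + f**3*(7 - f)))
U(F(0, 0)) + 3232 = -5/(2 + (0**2)**3*(-7 + 0**2)) + 3232 = -5/(2 + 0**3*(-7 + 0)) + 3232 = -5/(2 + 0*(-7)) + 3232 = -5/(2 + 0) + 3232 = -5/2 + 3232 = 6459/2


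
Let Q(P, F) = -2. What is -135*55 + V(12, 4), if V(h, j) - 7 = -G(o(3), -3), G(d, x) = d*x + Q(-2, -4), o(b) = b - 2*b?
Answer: -7425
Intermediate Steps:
o(b) = -b
G(d, x) = -2 + d*x (G(d, x) = d*x - 2 = -2 + d*x)
V(h, j) = 0 (V(h, j) = 7 - (-2 - 1*3*(-3)) = 7 - (-2 - 3*(-3)) = 7 - (-2 + 9) = 7 - 1*7 = 7 - 7 = 0)
-135*55 + V(12, 4) = -135*55 + 0 = -7425 + 0 = -7425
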